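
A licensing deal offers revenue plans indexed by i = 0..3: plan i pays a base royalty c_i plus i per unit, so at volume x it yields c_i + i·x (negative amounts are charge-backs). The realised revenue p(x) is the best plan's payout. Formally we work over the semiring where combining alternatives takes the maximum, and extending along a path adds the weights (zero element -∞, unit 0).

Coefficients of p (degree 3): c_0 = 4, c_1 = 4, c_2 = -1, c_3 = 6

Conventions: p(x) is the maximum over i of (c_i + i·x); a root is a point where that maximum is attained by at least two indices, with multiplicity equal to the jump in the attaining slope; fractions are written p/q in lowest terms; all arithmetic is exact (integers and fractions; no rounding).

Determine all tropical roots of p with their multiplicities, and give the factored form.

hull edge (i=0, c=4) to (i=3, c=6): slope 2/3, span 3
Factored form: p(x) = 6 ⊗ (x ⊕ (-2/3)) ⊗ (x ⊕ (-2/3)) ⊗ (x ⊕ (-2/3))
Answer: roots = -2/3 (mult 3)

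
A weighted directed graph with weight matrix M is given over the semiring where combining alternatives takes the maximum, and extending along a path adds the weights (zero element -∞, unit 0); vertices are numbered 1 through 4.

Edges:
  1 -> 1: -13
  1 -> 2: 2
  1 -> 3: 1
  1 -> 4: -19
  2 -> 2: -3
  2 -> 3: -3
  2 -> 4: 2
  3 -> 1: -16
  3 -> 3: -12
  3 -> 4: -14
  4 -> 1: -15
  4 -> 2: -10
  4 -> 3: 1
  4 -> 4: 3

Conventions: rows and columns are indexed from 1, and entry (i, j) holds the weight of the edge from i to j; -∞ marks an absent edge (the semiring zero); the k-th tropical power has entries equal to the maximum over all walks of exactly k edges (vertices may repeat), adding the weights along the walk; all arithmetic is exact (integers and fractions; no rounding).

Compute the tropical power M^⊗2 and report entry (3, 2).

M^⊗2:
  [-15, -1, -1, 4]
  [-13, -6, 3, 5]
  [-28, -14, -13, -11]
  [-12, -7, 4, 6]
Key observation: the optimum is the walk 3->1->2, with weight (-16) + 2 = -14.
Optimal value attained by: walk 3->1->2.
Answer: (M^⊗2)[3][2] = -14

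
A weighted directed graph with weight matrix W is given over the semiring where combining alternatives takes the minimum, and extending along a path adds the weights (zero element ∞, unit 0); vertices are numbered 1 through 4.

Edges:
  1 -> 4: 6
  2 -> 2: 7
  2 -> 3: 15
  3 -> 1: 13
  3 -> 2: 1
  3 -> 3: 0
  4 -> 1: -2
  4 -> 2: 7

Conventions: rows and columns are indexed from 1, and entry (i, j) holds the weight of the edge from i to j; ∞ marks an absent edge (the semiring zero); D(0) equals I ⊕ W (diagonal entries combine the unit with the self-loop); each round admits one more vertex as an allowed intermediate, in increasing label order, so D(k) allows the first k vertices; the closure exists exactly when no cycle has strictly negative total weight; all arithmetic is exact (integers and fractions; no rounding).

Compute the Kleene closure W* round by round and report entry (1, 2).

D(0):
  [0, ∞, ∞, 6]
  [∞, 0, 15, ∞]
  [13, 1, 0, ∞]
  [-2, 7, ∞, 0]
D(1):
  [0, ∞, ∞, 6]
  [∞, 0, 15, ∞]
  [13, 1, 0, 19]
  [-2, 7, ∞, 0]
D(2):
  [0, ∞, ∞, 6]
  [∞, 0, 15, ∞]
  [13, 1, 0, 19]
  [-2, 7, 22, 0]
D(3):
  [0, ∞, ∞, 6]
  [28, 0, 15, 34]
  [13, 1, 0, 19]
  [-2, 7, 22, 0]
D(4):
  [0, 13, 28, 6]
  [28, 0, 15, 34]
  [13, 1, 0, 19]
  [-2, 7, 22, 0]
Answer: W*[1][2] = 13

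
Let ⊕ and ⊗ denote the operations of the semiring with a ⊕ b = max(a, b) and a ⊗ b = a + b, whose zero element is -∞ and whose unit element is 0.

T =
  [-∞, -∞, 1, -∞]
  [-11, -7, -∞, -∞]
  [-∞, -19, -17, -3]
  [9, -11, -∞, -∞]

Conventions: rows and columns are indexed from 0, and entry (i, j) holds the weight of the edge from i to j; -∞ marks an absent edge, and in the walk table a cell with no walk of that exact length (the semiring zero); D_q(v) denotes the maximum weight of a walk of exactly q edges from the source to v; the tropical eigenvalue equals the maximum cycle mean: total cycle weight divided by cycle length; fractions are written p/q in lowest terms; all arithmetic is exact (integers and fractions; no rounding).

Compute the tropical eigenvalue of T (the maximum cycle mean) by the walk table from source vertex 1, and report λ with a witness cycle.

q=0: [-∞, 0, -∞, -∞]
q=1: [-11, -7, -∞, -∞]
q=2: [-18, -14, -10, -∞]
q=3: [-25, -21, -17, -13]
q=4: [-4, -24, -24, -20]
Optimal cycle mean attained by: cycle 0->2->3->0, total 1 + (-3) + 9, length 3.
Answer: λ = 7/3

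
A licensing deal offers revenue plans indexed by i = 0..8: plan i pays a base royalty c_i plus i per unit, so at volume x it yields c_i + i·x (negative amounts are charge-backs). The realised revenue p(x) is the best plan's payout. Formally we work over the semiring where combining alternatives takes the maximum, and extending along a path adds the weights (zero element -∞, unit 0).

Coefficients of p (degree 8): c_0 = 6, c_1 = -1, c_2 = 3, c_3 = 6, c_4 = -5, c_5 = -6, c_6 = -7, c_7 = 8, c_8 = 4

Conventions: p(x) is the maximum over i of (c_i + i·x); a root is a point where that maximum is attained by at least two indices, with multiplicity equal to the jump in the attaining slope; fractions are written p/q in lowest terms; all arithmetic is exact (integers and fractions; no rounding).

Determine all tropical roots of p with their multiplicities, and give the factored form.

hull edge (i=0, c=6) to (i=7, c=8): slope 2/7, span 7
hull edge (i=7, c=8) to (i=8, c=4): slope -4, span 1
Factored form: p(x) = 4 ⊗ (x ⊕ (-2/7)) ⊗ (x ⊕ (-2/7)) ⊗ (x ⊕ (-2/7)) ⊗ (x ⊕ (-2/7)) ⊗ (x ⊕ (-2/7)) ⊗ (x ⊕ (-2/7)) ⊗ (x ⊕ (-2/7)) ⊗ (x ⊕ 4)
Answer: roots = -2/7 (mult 7), 4 (mult 1)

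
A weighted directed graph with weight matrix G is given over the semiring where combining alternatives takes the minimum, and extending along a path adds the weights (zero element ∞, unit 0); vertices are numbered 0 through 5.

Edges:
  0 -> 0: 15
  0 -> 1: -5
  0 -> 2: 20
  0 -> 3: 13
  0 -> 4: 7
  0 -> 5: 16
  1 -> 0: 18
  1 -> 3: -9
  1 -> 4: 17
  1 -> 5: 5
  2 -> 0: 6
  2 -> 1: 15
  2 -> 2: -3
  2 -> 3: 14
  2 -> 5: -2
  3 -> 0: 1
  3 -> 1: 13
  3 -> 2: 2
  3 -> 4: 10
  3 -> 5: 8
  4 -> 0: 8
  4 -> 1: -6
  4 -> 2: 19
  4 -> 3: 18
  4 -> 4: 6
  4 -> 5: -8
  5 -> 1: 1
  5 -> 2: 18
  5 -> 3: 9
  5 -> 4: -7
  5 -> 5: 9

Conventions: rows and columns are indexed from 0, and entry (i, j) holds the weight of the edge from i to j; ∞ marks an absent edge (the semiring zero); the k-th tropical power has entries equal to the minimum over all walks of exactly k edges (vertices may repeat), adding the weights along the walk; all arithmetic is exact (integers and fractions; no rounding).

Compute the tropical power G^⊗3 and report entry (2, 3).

G^⊗2:
  [13, 1, 15, -14, 9, -1]
  [-8, 4, -7, 14, -2, -1]
  [3, -1, -6, 6, -9, -5]
  [8, -4, -1, 4, 1, 0]
  [12, -7, 10, -15, -15, -2]
  [1, -13, 11, -8, -1, -15]
G^⊗3:
  [-13, -1, -12, -8, -8, -6]
  [-1, -13, -10, -5, -8, -10]
  [-1, -15, -9, -10, -12, -17]
  [5, -5, -4, -13, -7, -7]
  [-14, -21, -13, -16, -9, -23]
  [-7, -14, -6, -22, -22, -9]
Key observation: the optimum is the walk 2->5->1->3, with weight (-2) + 1 + (-9) = -10.
Optimal value attained by: walk 2->5->1->3.
Answer: (G^⊗3)[2][3] = -10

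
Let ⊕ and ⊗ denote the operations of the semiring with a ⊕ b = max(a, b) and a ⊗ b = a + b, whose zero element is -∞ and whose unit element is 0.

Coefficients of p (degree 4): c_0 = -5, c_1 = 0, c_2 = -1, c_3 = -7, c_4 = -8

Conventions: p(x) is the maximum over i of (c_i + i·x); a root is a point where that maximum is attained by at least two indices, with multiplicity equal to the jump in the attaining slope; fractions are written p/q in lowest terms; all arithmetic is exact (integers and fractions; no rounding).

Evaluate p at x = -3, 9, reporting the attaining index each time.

p(-3) = max(-5+0·(-3)=-5, 0+1·(-3)=-3, -1+2·(-3)=-7, -7+3·(-3)=-16, -8+4·(-3)=-20) = -3 (attained by i=1)
p(9) = max(-5+0·9=-5, 0+1·9=9, -1+2·9=17, -7+3·9=20, -8+4·9=28) = 28 (attained by i=4)
Answer: p(-3) = -3; p(9) = 28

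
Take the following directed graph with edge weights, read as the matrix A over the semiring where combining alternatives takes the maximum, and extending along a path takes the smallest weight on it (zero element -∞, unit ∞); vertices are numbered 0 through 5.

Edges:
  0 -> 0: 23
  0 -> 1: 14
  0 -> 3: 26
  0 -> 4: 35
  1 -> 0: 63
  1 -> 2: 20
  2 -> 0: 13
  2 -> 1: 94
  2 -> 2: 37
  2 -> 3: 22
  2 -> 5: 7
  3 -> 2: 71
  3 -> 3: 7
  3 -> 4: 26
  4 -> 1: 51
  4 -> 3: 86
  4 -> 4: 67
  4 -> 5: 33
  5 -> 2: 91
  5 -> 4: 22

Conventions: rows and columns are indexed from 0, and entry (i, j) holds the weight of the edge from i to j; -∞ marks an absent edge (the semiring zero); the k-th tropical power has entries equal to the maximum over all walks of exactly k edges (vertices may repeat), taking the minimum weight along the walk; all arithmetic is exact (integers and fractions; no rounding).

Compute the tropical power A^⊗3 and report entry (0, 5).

A^⊗2:
  [23, 35, 26, 35, 35, 33]
  [23, 20, 20, 26, 35, 7]
  [63, 37, 37, 22, 22, 7]
  [13, 71, 37, 26, 26, 26]
  [51, 51, 71, 67, 67, 33]
  [13, 91, 37, 22, 22, 22]
A^⊗3:
  [35, 35, 35, 35, 35, 33]
  [23, 35, 26, 35, 35, 33]
  [37, 37, 37, 26, 35, 22]
  [63, 37, 37, 26, 26, 26]
  [51, 71, 67, 67, 67, 33]
  [63, 37, 37, 22, 22, 22]
Key observation: the optimum is the walk 0->4->4->5, with weight 35 min 67 min 33 = 33.
Optimal value attained by: walk 0->4->4->5.
Answer: (A^⊗3)[0][5] = 33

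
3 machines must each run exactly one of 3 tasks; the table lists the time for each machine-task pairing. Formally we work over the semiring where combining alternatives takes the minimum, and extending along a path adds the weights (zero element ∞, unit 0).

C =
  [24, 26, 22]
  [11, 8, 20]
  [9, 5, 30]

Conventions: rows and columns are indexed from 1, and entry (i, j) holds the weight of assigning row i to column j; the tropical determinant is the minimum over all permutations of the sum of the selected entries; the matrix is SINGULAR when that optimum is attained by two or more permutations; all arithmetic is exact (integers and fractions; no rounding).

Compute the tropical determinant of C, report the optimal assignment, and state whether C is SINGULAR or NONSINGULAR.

σ = (1, 2, 3): 24 + 8 + 30 = 62
σ = (1, 3, 2): 24 + 20 + 5 = 49
σ = (2, 1, 3): 26 + 11 + 30 = 67
σ = (2, 3, 1): 26 + 20 + 9 = 55
σ = (3, 1, 2): 22 + 11 + 5 = 38
σ = (3, 2, 1): 22 + 8 + 9 = 39
Optimal value attained by: σ = (3, 1, 2).
Answer: det⊕(C) = 38; verdict: NONSINGULAR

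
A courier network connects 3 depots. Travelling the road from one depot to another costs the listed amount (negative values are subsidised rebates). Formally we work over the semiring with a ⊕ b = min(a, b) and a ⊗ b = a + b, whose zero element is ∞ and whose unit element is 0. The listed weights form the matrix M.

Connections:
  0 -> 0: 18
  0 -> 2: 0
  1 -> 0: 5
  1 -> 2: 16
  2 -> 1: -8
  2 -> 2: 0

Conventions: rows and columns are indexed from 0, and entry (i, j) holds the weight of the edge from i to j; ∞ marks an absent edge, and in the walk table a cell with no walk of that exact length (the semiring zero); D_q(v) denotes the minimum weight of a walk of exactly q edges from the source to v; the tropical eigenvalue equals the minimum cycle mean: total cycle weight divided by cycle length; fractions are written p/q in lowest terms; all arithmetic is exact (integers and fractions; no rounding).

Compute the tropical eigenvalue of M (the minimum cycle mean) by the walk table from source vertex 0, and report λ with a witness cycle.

q=0: [0, ∞, ∞]
q=1: [18, ∞, 0]
q=2: [36, -8, 0]
q=3: [-3, -8, 0]
Optimal cycle mean attained by: cycle 0->2->1->0, total 0 + (-8) + 5, length 3.
Answer: λ = -1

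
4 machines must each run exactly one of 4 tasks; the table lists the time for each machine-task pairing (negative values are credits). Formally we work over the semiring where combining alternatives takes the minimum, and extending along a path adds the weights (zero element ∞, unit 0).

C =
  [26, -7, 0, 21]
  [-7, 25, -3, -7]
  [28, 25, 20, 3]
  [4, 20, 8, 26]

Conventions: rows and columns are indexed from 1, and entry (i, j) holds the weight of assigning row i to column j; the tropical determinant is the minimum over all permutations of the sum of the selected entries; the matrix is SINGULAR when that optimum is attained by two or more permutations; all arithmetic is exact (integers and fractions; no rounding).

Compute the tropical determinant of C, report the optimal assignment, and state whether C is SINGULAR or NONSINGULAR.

σ = (1, 2, 3, 4): 26 + 25 + 20 + 26 = 97
σ = (1, 2, 4, 3): 26 + 25 + 3 + 8 = 62
σ = (1, 3, 2, 4): 26 + (-3) + 25 + 26 = 74
σ = (1, 3, 4, 2): 26 + (-3) + 3 + 20 = 46
σ = (1, 4, 2, 3): 26 + (-7) + 25 + 8 = 52
σ = (1, 4, 3, 2): 26 + (-7) + 20 + 20 = 59
σ = (2, 1, 3, 4): (-7) + (-7) + 20 + 26 = 32
σ = (2, 1, 4, 3): (-7) + (-7) + 3 + 8 = -3
σ = (2, 3, 1, 4): (-7) + (-3) + 28 + 26 = 44
σ = (2, 3, 4, 1): (-7) + (-3) + 3 + 4 = -3
σ = (2, 4, 1, 3): (-7) + (-7) + 28 + 8 = 22
σ = (2, 4, 3, 1): (-7) + (-7) + 20 + 4 = 10
σ = (3, 1, 2, 4): 0 + (-7) + 25 + 26 = 44
σ = (3, 1, 4, 2): 0 + (-7) + 3 + 20 = 16
σ = (3, 2, 1, 4): 0 + 25 + 28 + 26 = 79
σ = (3, 2, 4, 1): 0 + 25 + 3 + 4 = 32
σ = (3, 4, 1, 2): 0 + (-7) + 28 + 20 = 41
σ = (3, 4, 2, 1): 0 + (-7) + 25 + 4 = 22
σ = (4, 1, 2, 3): 21 + (-7) + 25 + 8 = 47
σ = (4, 1, 3, 2): 21 + (-7) + 20 + 20 = 54
σ = (4, 2, 1, 3): 21 + 25 + 28 + 8 = 82
σ = (4, 2, 3, 1): 21 + 25 + 20 + 4 = 70
σ = (4, 3, 1, 2): 21 + (-3) + 28 + 20 = 66
σ = (4, 3, 2, 1): 21 + (-3) + 25 + 4 = 47
Optimal value attained by: σ = (2, 1, 4, 3).
Answer: det⊕(C) = -3; verdict: SINGULAR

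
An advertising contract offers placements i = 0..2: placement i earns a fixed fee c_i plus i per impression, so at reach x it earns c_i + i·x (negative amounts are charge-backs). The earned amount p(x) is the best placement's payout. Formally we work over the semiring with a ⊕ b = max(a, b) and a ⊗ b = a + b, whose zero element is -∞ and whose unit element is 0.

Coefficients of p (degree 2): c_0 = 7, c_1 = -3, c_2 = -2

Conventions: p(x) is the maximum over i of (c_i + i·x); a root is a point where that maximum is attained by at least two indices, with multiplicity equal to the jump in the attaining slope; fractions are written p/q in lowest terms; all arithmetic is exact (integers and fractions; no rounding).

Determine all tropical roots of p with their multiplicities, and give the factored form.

hull edge (i=0, c=7) to (i=2, c=-2): slope -9/2, span 2
Factored form: p(x) = -2 ⊗ (x ⊕ 9/2) ⊗ (x ⊕ 9/2)
Answer: roots = 9/2 (mult 2)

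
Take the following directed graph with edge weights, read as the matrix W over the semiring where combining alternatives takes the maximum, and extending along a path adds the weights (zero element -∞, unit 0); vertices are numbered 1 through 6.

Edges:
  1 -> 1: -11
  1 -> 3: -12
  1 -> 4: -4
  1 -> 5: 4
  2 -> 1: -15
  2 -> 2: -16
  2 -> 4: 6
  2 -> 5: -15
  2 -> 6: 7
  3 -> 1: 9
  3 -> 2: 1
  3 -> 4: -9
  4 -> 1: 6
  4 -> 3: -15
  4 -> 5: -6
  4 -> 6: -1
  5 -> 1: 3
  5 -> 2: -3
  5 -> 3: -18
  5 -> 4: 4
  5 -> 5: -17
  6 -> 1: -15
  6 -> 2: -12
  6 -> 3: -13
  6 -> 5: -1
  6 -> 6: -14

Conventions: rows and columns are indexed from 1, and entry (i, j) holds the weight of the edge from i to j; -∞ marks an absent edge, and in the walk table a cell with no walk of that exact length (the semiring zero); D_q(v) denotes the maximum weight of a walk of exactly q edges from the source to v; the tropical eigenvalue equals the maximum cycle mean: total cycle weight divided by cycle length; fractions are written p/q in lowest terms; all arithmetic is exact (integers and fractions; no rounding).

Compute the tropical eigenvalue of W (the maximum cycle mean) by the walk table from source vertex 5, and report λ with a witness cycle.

q=0: [-∞, -∞, -∞, -∞, 0, -∞]
q=1: [3, -3, -18, 4, -17, -∞]
q=2: [10, -17, -9, 3, 7, 4]
q=3: [10, 4, -2, 11, 14, 2]
q=4: [17, 11, -2, 18, 14, 11]
q=5: [24, 11, 5, 18, 21, 18]
q=6: [24, 18, 12, 25, 28, 18]
Optimal cycle mean attained by: cycle 1->5->4->1, total 4 + 4 + 6, length 3.
Answer: λ = 14/3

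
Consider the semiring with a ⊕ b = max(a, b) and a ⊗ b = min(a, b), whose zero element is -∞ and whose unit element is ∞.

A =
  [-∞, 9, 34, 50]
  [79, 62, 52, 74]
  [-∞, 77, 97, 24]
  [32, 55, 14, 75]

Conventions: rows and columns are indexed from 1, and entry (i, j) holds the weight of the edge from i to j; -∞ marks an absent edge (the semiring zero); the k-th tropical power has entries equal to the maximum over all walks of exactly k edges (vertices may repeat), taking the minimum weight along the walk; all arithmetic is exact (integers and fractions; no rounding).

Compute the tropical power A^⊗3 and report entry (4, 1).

A^⊗2:
  [32, 50, 34, 50]
  [62, 62, 52, 74]
  [77, 77, 97, 74]
  [55, 55, 52, 75]
A^⊗3:
  [50, 50, 50, 50]
  [62, 62, 52, 74]
  [77, 77, 97, 74]
  [55, 55, 52, 75]
Key observation: the optimum is the walk 4->2->2->1, with weight 55 min 62 min 79 = 55.
Optimal value attained by: walk 4->2->2->1.
Answer: (A^⊗3)[4][1] = 55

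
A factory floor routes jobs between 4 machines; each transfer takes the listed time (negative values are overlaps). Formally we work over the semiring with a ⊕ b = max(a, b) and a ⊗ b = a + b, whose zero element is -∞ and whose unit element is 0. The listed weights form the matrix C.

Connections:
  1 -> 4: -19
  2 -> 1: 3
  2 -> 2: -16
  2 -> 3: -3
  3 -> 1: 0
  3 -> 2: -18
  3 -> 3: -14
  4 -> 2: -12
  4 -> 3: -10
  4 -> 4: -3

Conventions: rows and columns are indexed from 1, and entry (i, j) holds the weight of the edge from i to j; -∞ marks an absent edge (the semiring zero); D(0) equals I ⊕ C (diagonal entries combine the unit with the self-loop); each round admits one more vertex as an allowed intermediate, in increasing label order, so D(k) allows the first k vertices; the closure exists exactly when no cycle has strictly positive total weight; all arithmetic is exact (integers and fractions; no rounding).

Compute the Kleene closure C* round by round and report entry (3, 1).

D(0):
  [0, -∞, -∞, -19]
  [3, 0, -3, -∞]
  [0, -18, 0, -∞]
  [-∞, -12, -10, 0]
D(1):
  [0, -∞, -∞, -19]
  [3, 0, -3, -16]
  [0, -18, 0, -19]
  [-∞, -12, -10, 0]
D(2):
  [0, -∞, -∞, -19]
  [3, 0, -3, -16]
  [0, -18, 0, -19]
  [-9, -12, -10, 0]
D(3):
  [0, -∞, -∞, -19]
  [3, 0, -3, -16]
  [0, -18, 0, -19]
  [-9, -12, -10, 0]
D(4):
  [0, -31, -29, -19]
  [3, 0, -3, -16]
  [0, -18, 0, -19]
  [-9, -12, -10, 0]
Answer: C*[3][1] = 0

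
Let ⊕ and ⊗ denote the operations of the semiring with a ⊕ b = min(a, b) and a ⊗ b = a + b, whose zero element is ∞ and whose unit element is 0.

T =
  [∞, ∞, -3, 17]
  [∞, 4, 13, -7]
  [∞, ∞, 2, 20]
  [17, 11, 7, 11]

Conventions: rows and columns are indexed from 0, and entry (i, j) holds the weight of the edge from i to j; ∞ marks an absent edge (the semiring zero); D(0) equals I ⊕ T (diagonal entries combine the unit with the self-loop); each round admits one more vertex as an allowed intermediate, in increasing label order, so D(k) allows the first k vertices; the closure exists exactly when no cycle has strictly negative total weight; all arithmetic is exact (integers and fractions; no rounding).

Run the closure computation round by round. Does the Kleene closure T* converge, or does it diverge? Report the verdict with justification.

D(0):
  [0, ∞, -3, 17]
  [∞, 0, 13, -7]
  [∞, ∞, 0, 20]
  [17, 11, 7, 0]
D(1):
  [0, ∞, -3, 17]
  [∞, 0, 13, -7]
  [∞, ∞, 0, 20]
  [17, 11, 7, 0]
D(2):
  [0, ∞, -3, 17]
  [∞, 0, 13, -7]
  [∞, ∞, 0, 20]
  [17, 11, 7, 0]
D(3):
  [0, ∞, -3, 17]
  [∞, 0, 13, -7]
  [∞, ∞, 0, 20]
  [17, 11, 7, 0]
D(4):
  [0, 28, -3, 17]
  [10, 0, 0, -7]
  [37, 31, 0, 20]
  [17, 11, 7, 0]
Key observation: every diagonal entry stays at the unit through all rounds, so no improving cycle exists.
Answer: CONVERGES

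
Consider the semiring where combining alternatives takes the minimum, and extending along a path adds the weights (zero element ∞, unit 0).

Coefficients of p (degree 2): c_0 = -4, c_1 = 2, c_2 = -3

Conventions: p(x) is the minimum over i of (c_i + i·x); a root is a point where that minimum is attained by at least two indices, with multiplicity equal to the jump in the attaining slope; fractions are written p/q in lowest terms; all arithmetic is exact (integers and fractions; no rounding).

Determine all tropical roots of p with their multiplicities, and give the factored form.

hull edge (i=0, c=-4) to (i=2, c=-3): slope 1/2, span 2
Factored form: p(x) = -3 ⊗ (x ⊕ (-1/2)) ⊗ (x ⊕ (-1/2))
Answer: roots = -1/2 (mult 2)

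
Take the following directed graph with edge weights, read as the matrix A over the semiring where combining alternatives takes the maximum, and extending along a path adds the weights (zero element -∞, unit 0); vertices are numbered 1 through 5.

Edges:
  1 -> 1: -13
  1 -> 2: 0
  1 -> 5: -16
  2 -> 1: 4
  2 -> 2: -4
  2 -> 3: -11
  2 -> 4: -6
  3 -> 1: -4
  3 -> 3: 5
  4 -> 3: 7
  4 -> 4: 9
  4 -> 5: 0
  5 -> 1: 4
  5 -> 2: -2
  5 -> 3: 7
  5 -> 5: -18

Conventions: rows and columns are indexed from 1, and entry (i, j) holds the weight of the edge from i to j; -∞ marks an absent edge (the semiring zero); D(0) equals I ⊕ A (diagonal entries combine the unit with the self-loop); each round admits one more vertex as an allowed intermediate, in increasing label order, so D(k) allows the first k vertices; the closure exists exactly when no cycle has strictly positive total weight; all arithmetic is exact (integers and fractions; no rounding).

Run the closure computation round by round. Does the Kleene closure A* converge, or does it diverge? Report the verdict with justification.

Detection: at round 0, diagonal entry (3, 3) turns strictly positive.
Key observation: the cycle 3->3 has total weight 5, which is strictly positive.
Answer: DIVERGES — positive cycle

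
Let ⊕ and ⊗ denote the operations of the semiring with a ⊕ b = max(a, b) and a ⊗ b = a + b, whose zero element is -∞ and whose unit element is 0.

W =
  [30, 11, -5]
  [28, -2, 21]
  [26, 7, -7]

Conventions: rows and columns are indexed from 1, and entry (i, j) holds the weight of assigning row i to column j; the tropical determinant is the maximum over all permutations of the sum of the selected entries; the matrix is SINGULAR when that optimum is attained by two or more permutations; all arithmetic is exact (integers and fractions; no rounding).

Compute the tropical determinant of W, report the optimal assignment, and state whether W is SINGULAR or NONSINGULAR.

σ = (1, 2, 3): 30 + (-2) + (-7) = 21
σ = (1, 3, 2): 30 + 21 + 7 = 58
σ = (2, 1, 3): 11 + 28 + (-7) = 32
σ = (2, 3, 1): 11 + 21 + 26 = 58
σ = (3, 1, 2): (-5) + 28 + 7 = 30
σ = (3, 2, 1): (-5) + (-2) + 26 = 19
Optimal value attained by: σ = (1, 3, 2).
Answer: det⊕(W) = 58; verdict: SINGULAR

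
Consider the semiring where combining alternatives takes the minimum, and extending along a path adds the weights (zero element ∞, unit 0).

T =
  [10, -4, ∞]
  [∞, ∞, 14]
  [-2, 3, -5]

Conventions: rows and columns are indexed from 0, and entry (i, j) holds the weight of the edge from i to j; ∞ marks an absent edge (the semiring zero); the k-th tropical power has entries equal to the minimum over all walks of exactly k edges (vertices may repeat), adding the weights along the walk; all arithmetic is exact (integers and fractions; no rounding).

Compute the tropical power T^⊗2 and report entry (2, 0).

T^⊗2:
  [20, 6, 10]
  [12, 17, 9]
  [-7, -6, -10]
Key observation: the optimum is the walk 2->2->0, with weight (-5) + (-2) = -7.
Optimal value attained by: walk 2->2->0.
Answer: (T^⊗2)[2][0] = -7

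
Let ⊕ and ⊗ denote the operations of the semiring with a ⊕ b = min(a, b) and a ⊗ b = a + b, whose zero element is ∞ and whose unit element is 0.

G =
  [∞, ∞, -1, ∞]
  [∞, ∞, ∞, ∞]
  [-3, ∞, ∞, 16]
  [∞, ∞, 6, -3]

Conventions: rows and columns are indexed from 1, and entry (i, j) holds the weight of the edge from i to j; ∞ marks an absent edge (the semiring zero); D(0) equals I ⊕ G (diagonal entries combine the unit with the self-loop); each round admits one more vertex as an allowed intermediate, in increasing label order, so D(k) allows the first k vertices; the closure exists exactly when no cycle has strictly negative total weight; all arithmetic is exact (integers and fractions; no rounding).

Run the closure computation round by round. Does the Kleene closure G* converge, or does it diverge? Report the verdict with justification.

Detection: at round 0, diagonal entry (4, 4) turns strictly negative.
Key observation: the cycle 4->4 has total weight (-3), which is strictly negative.
Answer: DIVERGES — negative cycle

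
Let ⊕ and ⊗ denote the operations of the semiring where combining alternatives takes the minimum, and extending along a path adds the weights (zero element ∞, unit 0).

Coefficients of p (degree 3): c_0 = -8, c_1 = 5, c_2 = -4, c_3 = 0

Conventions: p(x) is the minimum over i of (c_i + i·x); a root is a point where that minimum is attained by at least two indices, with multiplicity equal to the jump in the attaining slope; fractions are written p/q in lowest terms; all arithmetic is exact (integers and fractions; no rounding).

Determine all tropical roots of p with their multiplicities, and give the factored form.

hull edge (i=0, c=-8) to (i=2, c=-4): slope 2, span 2
hull edge (i=2, c=-4) to (i=3, c=0): slope 4, span 1
Factored form: p(x) = 0 ⊗ (x ⊕ (-4)) ⊗ (x ⊕ (-2)) ⊗ (x ⊕ (-2))
Answer: roots = -4 (mult 1), -2 (mult 2)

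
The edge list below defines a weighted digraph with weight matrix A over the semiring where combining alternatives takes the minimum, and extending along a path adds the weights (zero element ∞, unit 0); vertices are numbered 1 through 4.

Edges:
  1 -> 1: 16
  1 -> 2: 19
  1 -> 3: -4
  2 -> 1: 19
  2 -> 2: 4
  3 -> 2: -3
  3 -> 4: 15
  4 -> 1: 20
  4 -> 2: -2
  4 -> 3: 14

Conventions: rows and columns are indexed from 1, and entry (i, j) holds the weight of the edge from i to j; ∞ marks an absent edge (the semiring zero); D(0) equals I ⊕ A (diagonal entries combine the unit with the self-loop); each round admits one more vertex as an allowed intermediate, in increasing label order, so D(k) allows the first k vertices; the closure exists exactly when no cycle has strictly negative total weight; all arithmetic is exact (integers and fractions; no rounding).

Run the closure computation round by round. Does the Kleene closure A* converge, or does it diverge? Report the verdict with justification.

D(0):
  [0, 19, -4, ∞]
  [19, 0, ∞, ∞]
  [∞, -3, 0, 15]
  [20, -2, 14, 0]
D(1):
  [0, 19, -4, ∞]
  [19, 0, 15, ∞]
  [∞, -3, 0, 15]
  [20, -2, 14, 0]
D(2):
  [0, 19, -4, ∞]
  [19, 0, 15, ∞]
  [16, -3, 0, 15]
  [17, -2, 13, 0]
D(3):
  [0, -7, -4, 11]
  [19, 0, 15, 30]
  [16, -3, 0, 15]
  [17, -2, 13, 0]
D(4):
  [0, -7, -4, 11]
  [19, 0, 15, 30]
  [16, -3, 0, 15]
  [17, -2, 13, 0]
Key observation: every diagonal entry stays at the unit through all rounds, so no improving cycle exists.
Answer: CONVERGES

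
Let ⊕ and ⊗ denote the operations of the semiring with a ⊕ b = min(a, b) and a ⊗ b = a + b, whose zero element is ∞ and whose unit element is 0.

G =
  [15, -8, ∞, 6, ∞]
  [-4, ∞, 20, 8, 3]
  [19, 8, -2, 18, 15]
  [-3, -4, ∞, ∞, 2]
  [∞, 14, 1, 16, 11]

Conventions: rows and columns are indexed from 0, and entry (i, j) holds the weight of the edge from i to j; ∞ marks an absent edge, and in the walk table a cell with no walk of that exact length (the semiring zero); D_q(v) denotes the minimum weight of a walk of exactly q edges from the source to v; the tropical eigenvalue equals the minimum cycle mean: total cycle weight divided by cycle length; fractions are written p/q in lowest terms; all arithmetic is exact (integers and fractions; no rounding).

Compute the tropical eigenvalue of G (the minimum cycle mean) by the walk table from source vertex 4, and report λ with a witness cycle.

q=0: [∞, ∞, ∞, ∞, 0]
q=1: [∞, 14, 1, 16, 11]
q=2: [10, 9, -1, 19, 16]
q=3: [5, 2, -3, 16, 12]
q=4: [-2, -3, -5, 10, 5]
q=5: [-7, -10, -7, 4, 0]
Optimal cycle mean attained by: cycle 0->1->0, total (-8) + (-4), length 2.
Answer: λ = -6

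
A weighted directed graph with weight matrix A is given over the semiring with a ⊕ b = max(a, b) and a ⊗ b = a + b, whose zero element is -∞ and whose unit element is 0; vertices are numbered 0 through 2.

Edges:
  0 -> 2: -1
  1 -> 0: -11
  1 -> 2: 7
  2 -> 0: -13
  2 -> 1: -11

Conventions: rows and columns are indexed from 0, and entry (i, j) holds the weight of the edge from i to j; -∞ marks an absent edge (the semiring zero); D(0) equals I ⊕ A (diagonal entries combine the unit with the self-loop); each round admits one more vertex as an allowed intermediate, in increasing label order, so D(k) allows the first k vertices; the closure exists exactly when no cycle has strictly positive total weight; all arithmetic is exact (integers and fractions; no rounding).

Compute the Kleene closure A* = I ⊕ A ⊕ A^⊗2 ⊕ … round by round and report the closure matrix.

D(0):
  [0, -∞, -1]
  [-11, 0, 7]
  [-13, -11, 0]
D(1):
  [0, -∞, -1]
  [-11, 0, 7]
  [-13, -11, 0]
D(2):
  [0, -∞, -1]
  [-11, 0, 7]
  [-13, -11, 0]
D(3):
  [0, -12, -1]
  [-6, 0, 7]
  [-13, -11, 0]
Answer: A* = [[0, -12, -1], [-6, 0, 7], [-13, -11, 0]]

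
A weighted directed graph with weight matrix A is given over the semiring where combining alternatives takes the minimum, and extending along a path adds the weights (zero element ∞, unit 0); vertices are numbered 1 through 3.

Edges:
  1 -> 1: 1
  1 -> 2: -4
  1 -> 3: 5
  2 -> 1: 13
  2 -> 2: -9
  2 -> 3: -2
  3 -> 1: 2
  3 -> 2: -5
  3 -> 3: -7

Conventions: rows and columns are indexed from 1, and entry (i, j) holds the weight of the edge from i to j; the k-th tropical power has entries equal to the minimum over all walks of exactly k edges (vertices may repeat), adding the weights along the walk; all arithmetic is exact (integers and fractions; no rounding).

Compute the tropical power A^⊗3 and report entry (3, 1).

A^⊗2:
  [2, -13, -6]
  [0, -18, -11]
  [-5, -14, -14]
A^⊗3:
  [-4, -22, -15]
  [-9, -27, -20]
  [-12, -23, -21]
Key observation: the optimum is the walk 3->3->3->1, with weight (-7) + (-7) + 2 = -12.
Optimal value attained by: walk 3->3->3->1.
Answer: (A^⊗3)[3][1] = -12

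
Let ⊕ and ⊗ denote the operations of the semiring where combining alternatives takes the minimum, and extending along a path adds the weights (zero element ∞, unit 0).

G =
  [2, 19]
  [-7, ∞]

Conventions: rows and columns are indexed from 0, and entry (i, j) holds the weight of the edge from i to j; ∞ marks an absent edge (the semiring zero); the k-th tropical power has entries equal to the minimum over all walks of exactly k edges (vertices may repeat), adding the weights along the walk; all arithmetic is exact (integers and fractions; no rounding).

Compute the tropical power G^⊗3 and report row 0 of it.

G^⊗2:
  [4, 21]
  [-5, 12]
G^⊗3:
  [6, 23]
  [-3, 14]
Answer: row 0 of G^⊗3 = [6, 23]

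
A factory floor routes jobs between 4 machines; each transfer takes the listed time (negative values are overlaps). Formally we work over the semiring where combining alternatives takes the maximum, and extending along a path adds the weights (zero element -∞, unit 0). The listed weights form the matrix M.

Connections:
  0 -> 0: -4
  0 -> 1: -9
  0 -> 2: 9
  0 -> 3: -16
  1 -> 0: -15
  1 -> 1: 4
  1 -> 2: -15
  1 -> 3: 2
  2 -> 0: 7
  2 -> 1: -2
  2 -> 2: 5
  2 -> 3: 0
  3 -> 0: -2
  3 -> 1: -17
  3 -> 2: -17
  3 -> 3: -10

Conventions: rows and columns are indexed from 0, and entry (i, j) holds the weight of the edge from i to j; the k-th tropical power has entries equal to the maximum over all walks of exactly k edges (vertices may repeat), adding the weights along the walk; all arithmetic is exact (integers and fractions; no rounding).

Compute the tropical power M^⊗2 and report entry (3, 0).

M^⊗2:
  [16, 7, 14, 9]
  [0, 8, -6, 6]
  [12, 3, 16, 5]
  [-6, -11, 7, -15]
Key observation: the optimum is the walk 3->0->0, with weight (-2) + (-4) = -6.
Optimal value attained by: walk 3->0->0.
Answer: (M^⊗2)[3][0] = -6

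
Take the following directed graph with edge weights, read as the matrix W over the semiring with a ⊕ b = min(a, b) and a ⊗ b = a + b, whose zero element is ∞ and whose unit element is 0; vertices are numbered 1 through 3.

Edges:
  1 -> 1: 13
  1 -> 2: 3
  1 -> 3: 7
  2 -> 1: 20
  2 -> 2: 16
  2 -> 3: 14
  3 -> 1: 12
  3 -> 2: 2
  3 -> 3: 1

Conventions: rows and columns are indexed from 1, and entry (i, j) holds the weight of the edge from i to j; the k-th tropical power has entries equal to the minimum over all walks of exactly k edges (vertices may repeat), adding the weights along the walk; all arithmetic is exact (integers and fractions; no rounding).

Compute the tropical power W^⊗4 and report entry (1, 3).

W^⊗2:
  [19, 9, 8]
  [26, 16, 15]
  [13, 3, 2]
W^⊗3:
  [20, 10, 9]
  [27, 17, 16]
  [14, 4, 3]
W^⊗4:
  [21, 11, 10]
  [28, 18, 17]
  [15, 5, 4]
Key observation: the optimum is the walk 1->3->3->3->3, with weight 7 + 1 + 1 + 1 = 10.
Optimal value attained by: walk 1->3->3->3->3.
Answer: (W^⊗4)[1][3] = 10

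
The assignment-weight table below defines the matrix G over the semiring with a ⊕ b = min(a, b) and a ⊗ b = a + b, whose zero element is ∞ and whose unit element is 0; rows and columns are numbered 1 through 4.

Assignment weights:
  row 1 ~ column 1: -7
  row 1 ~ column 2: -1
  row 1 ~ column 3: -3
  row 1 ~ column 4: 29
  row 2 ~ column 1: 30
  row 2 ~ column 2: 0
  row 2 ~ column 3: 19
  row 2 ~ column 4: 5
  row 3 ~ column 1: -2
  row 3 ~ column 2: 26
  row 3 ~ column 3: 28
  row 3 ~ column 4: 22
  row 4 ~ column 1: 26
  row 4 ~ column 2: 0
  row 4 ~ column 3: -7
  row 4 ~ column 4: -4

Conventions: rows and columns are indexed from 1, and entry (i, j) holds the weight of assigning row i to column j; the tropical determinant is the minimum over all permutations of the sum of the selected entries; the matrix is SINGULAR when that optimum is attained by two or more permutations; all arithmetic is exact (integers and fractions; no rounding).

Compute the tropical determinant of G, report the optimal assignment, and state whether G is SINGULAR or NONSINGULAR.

σ = (1, 2, 3, 4): (-7) + 0 + 28 + (-4) = 17
σ = (1, 2, 4, 3): (-7) + 0 + 22 + (-7) = 8
σ = (1, 3, 2, 4): (-7) + 19 + 26 + (-4) = 34
σ = (1, 3, 4, 2): (-7) + 19 + 22 + 0 = 34
σ = (1, 4, 2, 3): (-7) + 5 + 26 + (-7) = 17
σ = (1, 4, 3, 2): (-7) + 5 + 28 + 0 = 26
σ = (2, 1, 3, 4): (-1) + 30 + 28 + (-4) = 53
σ = (2, 1, 4, 3): (-1) + 30 + 22 + (-7) = 44
σ = (2, 3, 1, 4): (-1) + 19 + (-2) + (-4) = 12
σ = (2, 3, 4, 1): (-1) + 19 + 22 + 26 = 66
σ = (2, 4, 1, 3): (-1) + 5 + (-2) + (-7) = -5
σ = (2, 4, 3, 1): (-1) + 5 + 28 + 26 = 58
σ = (3, 1, 2, 4): (-3) + 30 + 26 + (-4) = 49
σ = (3, 1, 4, 2): (-3) + 30 + 22 + 0 = 49
σ = (3, 2, 1, 4): (-3) + 0 + (-2) + (-4) = -9
σ = (3, 2, 4, 1): (-3) + 0 + 22 + 26 = 45
σ = (3, 4, 1, 2): (-3) + 5 + (-2) + 0 = 0
σ = (3, 4, 2, 1): (-3) + 5 + 26 + 26 = 54
σ = (4, 1, 2, 3): 29 + 30 + 26 + (-7) = 78
σ = (4, 1, 3, 2): 29 + 30 + 28 + 0 = 87
σ = (4, 2, 1, 3): 29 + 0 + (-2) + (-7) = 20
σ = (4, 2, 3, 1): 29 + 0 + 28 + 26 = 83
σ = (4, 3, 1, 2): 29 + 19 + (-2) + 0 = 46
σ = (4, 3, 2, 1): 29 + 19 + 26 + 26 = 100
Optimal value attained by: σ = (3, 2, 1, 4).
Answer: det⊕(G) = -9; verdict: NONSINGULAR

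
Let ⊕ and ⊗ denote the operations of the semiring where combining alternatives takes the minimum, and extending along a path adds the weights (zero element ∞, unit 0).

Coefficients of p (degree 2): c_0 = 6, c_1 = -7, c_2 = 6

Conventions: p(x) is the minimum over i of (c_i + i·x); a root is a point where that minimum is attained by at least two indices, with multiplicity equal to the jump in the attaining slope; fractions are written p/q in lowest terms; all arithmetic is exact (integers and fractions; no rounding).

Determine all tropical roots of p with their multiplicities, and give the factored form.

hull edge (i=0, c=6) to (i=1, c=-7): slope -13, span 1
hull edge (i=1, c=-7) to (i=2, c=6): slope 13, span 1
Factored form: p(x) = 6 ⊗ (x ⊕ (-13)) ⊗ (x ⊕ 13)
Answer: roots = -13 (mult 1), 13 (mult 1)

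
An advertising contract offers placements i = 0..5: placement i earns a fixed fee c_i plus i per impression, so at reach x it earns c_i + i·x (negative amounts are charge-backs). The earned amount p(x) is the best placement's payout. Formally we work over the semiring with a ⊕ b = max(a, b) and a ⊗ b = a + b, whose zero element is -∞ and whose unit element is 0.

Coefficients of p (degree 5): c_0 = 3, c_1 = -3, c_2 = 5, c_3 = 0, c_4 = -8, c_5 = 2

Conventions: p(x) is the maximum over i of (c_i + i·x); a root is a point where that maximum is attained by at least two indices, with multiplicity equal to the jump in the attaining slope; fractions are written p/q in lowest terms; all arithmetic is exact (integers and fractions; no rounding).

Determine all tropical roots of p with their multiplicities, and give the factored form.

hull edge (i=0, c=3) to (i=2, c=5): slope 1, span 2
hull edge (i=2, c=5) to (i=5, c=2): slope -1, span 3
Factored form: p(x) = 2 ⊗ (x ⊕ (-1)) ⊗ (x ⊕ (-1)) ⊗ (x ⊕ 1) ⊗ (x ⊕ 1) ⊗ (x ⊕ 1)
Answer: roots = -1 (mult 2), 1 (mult 3)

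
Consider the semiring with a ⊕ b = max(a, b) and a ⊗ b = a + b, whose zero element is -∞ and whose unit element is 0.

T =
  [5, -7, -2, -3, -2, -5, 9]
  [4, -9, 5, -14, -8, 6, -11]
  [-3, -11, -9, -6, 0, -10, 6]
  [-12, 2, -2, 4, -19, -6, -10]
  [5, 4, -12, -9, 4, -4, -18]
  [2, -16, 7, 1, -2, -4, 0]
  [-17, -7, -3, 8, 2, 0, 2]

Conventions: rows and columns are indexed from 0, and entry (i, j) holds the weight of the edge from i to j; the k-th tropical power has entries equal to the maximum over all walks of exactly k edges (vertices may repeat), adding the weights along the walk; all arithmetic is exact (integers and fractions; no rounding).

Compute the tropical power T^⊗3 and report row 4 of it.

T^⊗2:
  [10, 2, 6, 17, 11, 9, 14]
  [9, -3, 13, 7, 5, 2, 13]
  [5, 4, 3, 14, 8, 6, 8]
  [6, 6, 7, 8, -2, 8, 4]
  [10, 8, 9, 2, 8, 10, 14]
  [7, 3, 3, 8, 7, 0, 13]
  [7, 10, 7, 12, 6, 2, 4]
T^⊗3:
  [16, 19, 16, 22, 16, 14, 19]
  [14, 9, 10, 21, 15, 13, 19]
  [13, 16, 13, 18, 12, 10, 14]
  [11, 10, 15, 12, 7, 12, 15]
  [15, 12, 17, 22, 16, 14, 19]
  [12, 11, 10, 21, 15, 13, 16]
  [14, 14, 15, 16, 10, 16, 16]
Answer: row 4 of T^⊗3 = [15, 12, 17, 22, 16, 14, 19]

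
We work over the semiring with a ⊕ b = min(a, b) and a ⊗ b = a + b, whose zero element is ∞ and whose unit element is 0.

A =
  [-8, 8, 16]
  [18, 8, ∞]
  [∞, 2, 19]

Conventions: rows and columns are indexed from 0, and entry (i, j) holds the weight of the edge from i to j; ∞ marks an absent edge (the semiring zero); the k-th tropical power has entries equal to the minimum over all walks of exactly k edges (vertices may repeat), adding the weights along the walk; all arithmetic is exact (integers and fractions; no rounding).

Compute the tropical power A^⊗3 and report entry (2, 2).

A^⊗2:
  [-16, 0, 8]
  [10, 16, 34]
  [20, 10, 38]
A^⊗3:
  [-24, -8, 0]
  [2, 18, 26]
  [12, 18, 36]
Key observation: the optimum is the walk 2->1->0->2, with weight 2 + 18 + 16 = 36.
Optimal value attained by: walk 2->1->0->2.
Answer: (A^⊗3)[2][2] = 36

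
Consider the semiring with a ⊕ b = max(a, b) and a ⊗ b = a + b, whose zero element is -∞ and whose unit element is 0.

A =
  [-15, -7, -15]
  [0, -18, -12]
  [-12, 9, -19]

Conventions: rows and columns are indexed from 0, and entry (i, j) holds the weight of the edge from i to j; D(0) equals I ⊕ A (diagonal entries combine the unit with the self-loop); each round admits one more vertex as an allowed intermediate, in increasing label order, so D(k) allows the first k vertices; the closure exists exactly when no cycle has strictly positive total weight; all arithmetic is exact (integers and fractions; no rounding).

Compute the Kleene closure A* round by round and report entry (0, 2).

D(0):
  [0, -7, -15]
  [0, 0, -12]
  [-12, 9, 0]
D(1):
  [0, -7, -15]
  [0, 0, -12]
  [-12, 9, 0]
D(2):
  [0, -7, -15]
  [0, 0, -12]
  [9, 9, 0]
D(3):
  [0, -6, -15]
  [0, 0, -12]
  [9, 9, 0]
Answer: A*[0][2] = -15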